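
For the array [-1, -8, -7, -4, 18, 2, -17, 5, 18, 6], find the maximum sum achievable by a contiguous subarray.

Using Kadane's algorithm on [-1, -8, -7, -4, 18, 2, -17, 5, 18, 6]:

Scanning through the array:
Position 1 (value -8): max_ending_here = -8, max_so_far = -1
Position 2 (value -7): max_ending_here = -7, max_so_far = -1
Position 3 (value -4): max_ending_here = -4, max_so_far = -1
Position 4 (value 18): max_ending_here = 18, max_so_far = 18
Position 5 (value 2): max_ending_here = 20, max_so_far = 20
Position 6 (value -17): max_ending_here = 3, max_so_far = 20
Position 7 (value 5): max_ending_here = 8, max_so_far = 20
Position 8 (value 18): max_ending_here = 26, max_so_far = 26
Position 9 (value 6): max_ending_here = 32, max_so_far = 32

Maximum subarray: [18, 2, -17, 5, 18, 6]
Maximum sum: 32

The maximum subarray is [18, 2, -17, 5, 18, 6] with sum 32. This subarray runs from index 4 to index 9.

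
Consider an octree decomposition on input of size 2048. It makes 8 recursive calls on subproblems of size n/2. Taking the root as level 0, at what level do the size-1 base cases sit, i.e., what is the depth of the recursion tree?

For divide and conquer with division factor 2:

Problem sizes at each level:
Level 0: 2048
Level 1: 1024
Level 2: 512
Level 3: 256
Level 4: 128
Level 5: 64
Level 6: 32
Level 7: 16
Level 8: 8
Level 9: 4
Level 10: 2
Level 11: 1

The root is level 0 and the size-1 base case is level 11 (the tree spans levels 0 through 11, i.e. 12 levels counting the root), so the depth is the number of divisions: log_2(2048) = 11

The recursion tree depth is log_2(2048) = 11. At each level, the problem size is divided by 2, so it takes 11 divisions to reduce to a base case of size 1. The algorithm makes 8 recursive calls at each level.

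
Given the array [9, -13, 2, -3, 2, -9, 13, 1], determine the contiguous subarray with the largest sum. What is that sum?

Using Kadane's algorithm on [9, -13, 2, -3, 2, -9, 13, 1]:

Scanning through the array:
Position 1 (value -13): max_ending_here = -4, max_so_far = 9
Position 2 (value 2): max_ending_here = 2, max_so_far = 9
Position 3 (value -3): max_ending_here = -1, max_so_far = 9
Position 4 (value 2): max_ending_here = 2, max_so_far = 9
Position 5 (value -9): max_ending_here = -7, max_so_far = 9
Position 6 (value 13): max_ending_here = 13, max_so_far = 13
Position 7 (value 1): max_ending_here = 14, max_so_far = 14

Maximum subarray: [13, 1]
Maximum sum: 14

The maximum subarray is [13, 1] with sum 14. This subarray runs from index 6 to index 7.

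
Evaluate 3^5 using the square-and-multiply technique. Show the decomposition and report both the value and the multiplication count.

Computing 3^5 by squaring (build up from 3^1; each line after the first costs one multiplication):

3^1 = 3
3^2 = (3^1)^2 = 3^2 = 9
3^4 = (3^2)^2 = 9^2 = 81
3^5 = 3 * 3^4 = 3 * 81 = 243

Result: 243
Multiplications needed: 3 (3 lines after 3^1)

3^5 = 243. Using exponentiation by squaring, this requires 3 multiplications. The key idea: if the exponent is even, square the half-power; if odd, multiply by the base once.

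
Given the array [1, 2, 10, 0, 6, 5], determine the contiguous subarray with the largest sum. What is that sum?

Using Kadane's algorithm on [1, 2, 10, 0, 6, 5]:

Scanning through the array:
Position 1 (value 2): max_ending_here = 3, max_so_far = 3
Position 2 (value 10): max_ending_here = 13, max_so_far = 13
Position 3 (value 0): max_ending_here = 13, max_so_far = 13
Position 4 (value 6): max_ending_here = 19, max_so_far = 19
Position 5 (value 5): max_ending_here = 24, max_so_far = 24

Maximum subarray: [1, 2, 10, 0, 6, 5]
Maximum sum: 24

The maximum subarray is [1, 2, 10, 0, 6, 5] with sum 24. This subarray runs from index 0 to index 5.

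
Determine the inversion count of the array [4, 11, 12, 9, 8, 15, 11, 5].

Finding inversions in [4, 11, 12, 9, 8, 15, 11, 5]:

(1, 3): arr[1]=11 > arr[3]=9
(1, 4): arr[1]=11 > arr[4]=8
(1, 7): arr[1]=11 > arr[7]=5
(2, 3): arr[2]=12 > arr[3]=9
(2, 4): arr[2]=12 > arr[4]=8
(2, 6): arr[2]=12 > arr[6]=11
(2, 7): arr[2]=12 > arr[7]=5
(3, 4): arr[3]=9 > arr[4]=8
(3, 7): arr[3]=9 > arr[7]=5
(4, 7): arr[4]=8 > arr[7]=5
(5, 6): arr[5]=15 > arr[6]=11
(5, 7): arr[5]=15 > arr[7]=5
(6, 7): arr[6]=11 > arr[7]=5

Total inversions: 13

The array has 13 inversion(s): (1,3), (1,4), (1,7), (2,3), (2,4), (2,6), (2,7), (3,4), (3,7), (4,7), (5,6), (5,7), (6,7). Each pair (i,j) satisfies i < j and arr[i] > arr[j].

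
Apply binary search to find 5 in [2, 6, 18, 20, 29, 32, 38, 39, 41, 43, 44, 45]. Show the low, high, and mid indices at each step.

Binary search for 5 in [2, 6, 18, 20, 29, 32, 38, 39, 41, 43, 44, 45]:

lo=0, hi=11, mid=5, arr[mid]=32 -> 32 > 5, search left half
lo=0, hi=4, mid=2, arr[mid]=18 -> 18 > 5, search left half
lo=0, hi=1, mid=0, arr[mid]=2 -> 2 < 5, search right half
lo=1, hi=1, mid=1, arr[mid]=6 -> 6 > 5, search left half
lo=1 > hi=0, target 5 not found

Binary search determines that 5 is not in the array after 4 comparisons. The search space was exhausted without finding the target.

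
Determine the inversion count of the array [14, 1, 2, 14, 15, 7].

Finding inversions in [14, 1, 2, 14, 15, 7]:

(0, 1): arr[0]=14 > arr[1]=1
(0, 2): arr[0]=14 > arr[2]=2
(0, 5): arr[0]=14 > arr[5]=7
(3, 5): arr[3]=14 > arr[5]=7
(4, 5): arr[4]=15 > arr[5]=7

Total inversions: 5

The array has 5 inversion(s): (0,1), (0,2), (0,5), (3,5), (4,5). Each pair (i,j) satisfies i < j and arr[i] > arr[j].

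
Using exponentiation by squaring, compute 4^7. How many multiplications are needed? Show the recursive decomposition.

Computing 4^7 by squaring (build up from 4^1; each line after the first costs one multiplication):

4^1 = 4
4^2 = (4^1)^2 = 4^2 = 16
4^3 = 4 * 4^2 = 4 * 16 = 64
4^6 = (4^3)^2 = 64^2 = 4096
4^7 = 4 * 4^6 = 4 * 4096 = 16384

Result: 16384
Multiplications needed: 4 (4 lines after 4^1)

4^7 = 16384. Using exponentiation by squaring, this requires 4 multiplications. The key idea: if the exponent is even, square the half-power; if odd, multiply by the base once.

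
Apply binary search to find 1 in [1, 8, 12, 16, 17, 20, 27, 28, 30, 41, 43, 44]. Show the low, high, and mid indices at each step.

Binary search for 1 in [1, 8, 12, 16, 17, 20, 27, 28, 30, 41, 43, 44]:

lo=0, hi=11, mid=5, arr[mid]=20 -> 20 > 1, search left half
lo=0, hi=4, mid=2, arr[mid]=12 -> 12 > 1, search left half
lo=0, hi=1, mid=0, arr[mid]=1 -> Found target at index 0!

Binary search finds 1 at index 0 after 3 comparisons. The search repeatedly halves the search space by comparing with the middle element.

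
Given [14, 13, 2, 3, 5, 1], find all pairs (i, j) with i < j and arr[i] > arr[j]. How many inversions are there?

Finding inversions in [14, 13, 2, 3, 5, 1]:

(0, 1): arr[0]=14 > arr[1]=13
(0, 2): arr[0]=14 > arr[2]=2
(0, 3): arr[0]=14 > arr[3]=3
(0, 4): arr[0]=14 > arr[4]=5
(0, 5): arr[0]=14 > arr[5]=1
(1, 2): arr[1]=13 > arr[2]=2
(1, 3): arr[1]=13 > arr[3]=3
(1, 4): arr[1]=13 > arr[4]=5
(1, 5): arr[1]=13 > arr[5]=1
(2, 5): arr[2]=2 > arr[5]=1
(3, 5): arr[3]=3 > arr[5]=1
(4, 5): arr[4]=5 > arr[5]=1

Total inversions: 12

The array has 12 inversion(s): (0,1), (0,2), (0,3), (0,4), (0,5), (1,2), (1,3), (1,4), (1,5), (2,5), (3,5), (4,5). Each pair (i,j) satisfies i < j and arr[i] > arr[j].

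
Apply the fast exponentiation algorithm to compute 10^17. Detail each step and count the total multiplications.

Computing 10^17 by squaring (build up from 10^1; each line after the first costs one multiplication):

10^1 = 10
10^2 = (10^1)^2 = 10^2 = 100
10^4 = (10^2)^2 = 100^2 = 10000
10^8 = (10^4)^2 = 10000^2 = 100000000
10^16 = (10^8)^2 = 100000000^2 = 10000000000000000
10^17 = 10 * 10^16 = 10 * 10000000000000000 = 100000000000000000

Result: 100000000000000000
Multiplications needed: 5 (5 lines after 10^1)

10^17 = 100000000000000000. Using exponentiation by squaring, this requires 5 multiplications. The key idea: if the exponent is even, square the half-power; if odd, multiply by the base once.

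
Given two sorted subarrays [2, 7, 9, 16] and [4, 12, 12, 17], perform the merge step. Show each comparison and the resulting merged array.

Merging process:

Compare 2 vs 4: take 2 from left. Merged: [2]
Compare 7 vs 4: take 4 from right. Merged: [2, 4]
Compare 7 vs 12: take 7 from left. Merged: [2, 4, 7]
Compare 9 vs 12: take 9 from left. Merged: [2, 4, 7, 9]
Compare 16 vs 12: take 12 from right. Merged: [2, 4, 7, 9, 12]
Compare 16 vs 12: take 12 from right. Merged: [2, 4, 7, 9, 12, 12]
Compare 16 vs 17: take 16 from left. Merged: [2, 4, 7, 9, 12, 12, 16]
Append remaining from right: [17]. Merged: [2, 4, 7, 9, 12, 12, 16, 17]

Final merged array: [2, 4, 7, 9, 12, 12, 16, 17]
Total comparisons: 7

The merged array is [2, 4, 7, 9, 12, 12, 16, 17], requiring 7 comparisons. The merge step runs in O(n) time where n is the total number of elements.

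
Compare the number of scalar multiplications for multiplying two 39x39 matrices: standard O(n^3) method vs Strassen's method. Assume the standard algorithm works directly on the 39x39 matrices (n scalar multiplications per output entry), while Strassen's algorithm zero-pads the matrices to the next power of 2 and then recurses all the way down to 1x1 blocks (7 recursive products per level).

Matrix multiplication for 39x39 matrices:

Strassen's algorithm requires power-of-2 dimensions. Pad 39x39 to 64x64 (next power of 2).

Standard algorithm: 39^3 = 59319 multiplications
Strassen's algorithm: 7^(log2(64)) = 7^6 = 117649 multiplications
Difference: 59319 - 117649 = -58330 (Strassen uses MORE here due to padding overhead — for small or just-over-power-of-2 n, padding can outweigh the per-level savings)

Standard: 59319 multiplications (39^3). Strassen: 117649 multiplications (7^6, after padding to 64x64). Strassen reduces 8 recursive multiplications to 7 at each level.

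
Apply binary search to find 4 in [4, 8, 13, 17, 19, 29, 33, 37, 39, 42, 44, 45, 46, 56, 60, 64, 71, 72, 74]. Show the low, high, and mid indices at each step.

Binary search for 4 in [4, 8, 13, 17, 19, 29, 33, 37, 39, 42, 44, 45, 46, 56, 60, 64, 71, 72, 74]:

lo=0, hi=18, mid=9, arr[mid]=42 -> 42 > 4, search left half
lo=0, hi=8, mid=4, arr[mid]=19 -> 19 > 4, search left half
lo=0, hi=3, mid=1, arr[mid]=8 -> 8 > 4, search left half
lo=0, hi=0, mid=0, arr[mid]=4 -> Found target at index 0!

Binary search finds 4 at index 0 after 4 comparisons. The search repeatedly halves the search space by comparing with the middle element.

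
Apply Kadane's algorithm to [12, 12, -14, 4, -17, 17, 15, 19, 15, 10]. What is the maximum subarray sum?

Using Kadane's algorithm on [12, 12, -14, 4, -17, 17, 15, 19, 15, 10]:

Scanning through the array:
Position 1 (value 12): max_ending_here = 24, max_so_far = 24
Position 2 (value -14): max_ending_here = 10, max_so_far = 24
Position 3 (value 4): max_ending_here = 14, max_so_far = 24
Position 4 (value -17): max_ending_here = -3, max_so_far = 24
Position 5 (value 17): max_ending_here = 17, max_so_far = 24
Position 6 (value 15): max_ending_here = 32, max_so_far = 32
Position 7 (value 19): max_ending_here = 51, max_so_far = 51
Position 8 (value 15): max_ending_here = 66, max_so_far = 66
Position 9 (value 10): max_ending_here = 76, max_so_far = 76

Maximum subarray: [17, 15, 19, 15, 10]
Maximum sum: 76

The maximum subarray is [17, 15, 19, 15, 10] with sum 76. This subarray runs from index 5 to index 9.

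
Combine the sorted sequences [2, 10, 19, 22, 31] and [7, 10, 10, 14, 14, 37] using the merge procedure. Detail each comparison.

Merging process:

Compare 2 vs 7: take 2 from left. Merged: [2]
Compare 10 vs 7: take 7 from right. Merged: [2, 7]
Compare 10 vs 10: take 10 from left. Merged: [2, 7, 10]
Compare 19 vs 10: take 10 from right. Merged: [2, 7, 10, 10]
Compare 19 vs 10: take 10 from right. Merged: [2, 7, 10, 10, 10]
Compare 19 vs 14: take 14 from right. Merged: [2, 7, 10, 10, 10, 14]
Compare 19 vs 14: take 14 from right. Merged: [2, 7, 10, 10, 10, 14, 14]
Compare 19 vs 37: take 19 from left. Merged: [2, 7, 10, 10, 10, 14, 14, 19]
Compare 22 vs 37: take 22 from left. Merged: [2, 7, 10, 10, 10, 14, 14, 19, 22]
Compare 31 vs 37: take 31 from left. Merged: [2, 7, 10, 10, 10, 14, 14, 19, 22, 31]
Append remaining from right: [37]. Merged: [2, 7, 10, 10, 10, 14, 14, 19, 22, 31, 37]

Final merged array: [2, 7, 10, 10, 10, 14, 14, 19, 22, 31, 37]
Total comparisons: 10

The merged array is [2, 7, 10, 10, 10, 14, 14, 19, 22, 31, 37], requiring 10 comparisons. The merge step runs in O(n) time where n is the total number of elements.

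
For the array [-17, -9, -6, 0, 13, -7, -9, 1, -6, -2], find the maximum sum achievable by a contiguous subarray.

Using Kadane's algorithm on [-17, -9, -6, 0, 13, -7, -9, 1, -6, -2]:

Scanning through the array:
Position 1 (value -9): max_ending_here = -9, max_so_far = -9
Position 2 (value -6): max_ending_here = -6, max_so_far = -6
Position 3 (value 0): max_ending_here = 0, max_so_far = 0
Position 4 (value 13): max_ending_here = 13, max_so_far = 13
Position 5 (value -7): max_ending_here = 6, max_so_far = 13
Position 6 (value -9): max_ending_here = -3, max_so_far = 13
Position 7 (value 1): max_ending_here = 1, max_so_far = 13
Position 8 (value -6): max_ending_here = -5, max_so_far = 13
Position 9 (value -2): max_ending_here = -2, max_so_far = 13

Maximum subarray: [0, 13]
Maximum sum: 13

The maximum subarray is [0, 13] with sum 13. This subarray runs from index 3 to index 4.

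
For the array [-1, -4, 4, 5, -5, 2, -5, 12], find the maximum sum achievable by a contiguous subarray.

Using Kadane's algorithm on [-1, -4, 4, 5, -5, 2, -5, 12]:

Scanning through the array:
Position 1 (value -4): max_ending_here = -4, max_so_far = -1
Position 2 (value 4): max_ending_here = 4, max_so_far = 4
Position 3 (value 5): max_ending_here = 9, max_so_far = 9
Position 4 (value -5): max_ending_here = 4, max_so_far = 9
Position 5 (value 2): max_ending_here = 6, max_so_far = 9
Position 6 (value -5): max_ending_here = 1, max_so_far = 9
Position 7 (value 12): max_ending_here = 13, max_so_far = 13

Maximum subarray: [4, 5, -5, 2, -5, 12]
Maximum sum: 13

The maximum subarray is [4, 5, -5, 2, -5, 12] with sum 13. This subarray runs from index 2 to index 7.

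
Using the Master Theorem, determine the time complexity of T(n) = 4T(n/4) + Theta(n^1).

Master Theorem for T(n) = 4T(n/4) + O(n^1):

a = 4, b = 4, c = 1
log_b(a) = log_4(4) = 1.0000

Case 2: c = 1 = log_4(4) = 1.0000
T(n) = O(n^1 log n) = O(n log n)

For T(n) = 4T(n/4) + O(n^1): log_4(4) = 1.0000. This is Case 2 of the Master Theorem (c = log_b(a), equal work at all levels), giving O(n log n).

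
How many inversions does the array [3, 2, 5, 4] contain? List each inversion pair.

Finding inversions in [3, 2, 5, 4]:

(0, 1): arr[0]=3 > arr[1]=2
(2, 3): arr[2]=5 > arr[3]=4

Total inversions: 2

The array has 2 inversion(s): (0,1), (2,3). Each pair (i,j) satisfies i < j and arr[i] > arr[j].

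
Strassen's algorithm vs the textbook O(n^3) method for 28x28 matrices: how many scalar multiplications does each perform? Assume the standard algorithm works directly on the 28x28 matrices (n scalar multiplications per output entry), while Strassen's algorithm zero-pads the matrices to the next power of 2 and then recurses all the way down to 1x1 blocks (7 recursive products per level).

Matrix multiplication for 28x28 matrices:

Strassen's algorithm requires power-of-2 dimensions. Pad 28x28 to 32x32 (next power of 2).

Standard algorithm: 28^3 = 21952 multiplications
Strassen's algorithm: 7^(log2(32)) = 7^5 = 16807 multiplications
Savings: 21952 - 16807 = 5145 multiplications

Standard: 21952 multiplications (28^3). Strassen: 16807 multiplications (7^5, after padding to 32x32). Strassen reduces 8 recursive multiplications to 7 at each level.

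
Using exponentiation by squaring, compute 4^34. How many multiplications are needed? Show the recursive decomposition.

Computing 4^34 by squaring (build up from 4^1; each line after the first costs one multiplication):

4^1 = 4
4^2 = (4^1)^2 = 4^2 = 16
4^4 = (4^2)^2 = 16^2 = 256
4^8 = (4^4)^2 = 256^2 = 65536
4^16 = (4^8)^2 = 65536^2 = 4294967296
4^17 = 4 * 4^16 = 4 * 4294967296 = 17179869184
4^34 = (4^17)^2 = 17179869184^2 = 295147905179352825856

Result: 295147905179352825856
Multiplications needed: 6 (6 lines after 4^1)

4^34 = 295147905179352825856. Using exponentiation by squaring, this requires 6 multiplications. The key idea: if the exponent is even, square the half-power; if odd, multiply by the base once.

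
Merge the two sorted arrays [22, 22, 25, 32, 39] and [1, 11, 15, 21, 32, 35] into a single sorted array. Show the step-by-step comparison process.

Merging process:

Compare 22 vs 1: take 1 from right. Merged: [1]
Compare 22 vs 11: take 11 from right. Merged: [1, 11]
Compare 22 vs 15: take 15 from right. Merged: [1, 11, 15]
Compare 22 vs 21: take 21 from right. Merged: [1, 11, 15, 21]
Compare 22 vs 32: take 22 from left. Merged: [1, 11, 15, 21, 22]
Compare 22 vs 32: take 22 from left. Merged: [1, 11, 15, 21, 22, 22]
Compare 25 vs 32: take 25 from left. Merged: [1, 11, 15, 21, 22, 22, 25]
Compare 32 vs 32: take 32 from left. Merged: [1, 11, 15, 21, 22, 22, 25, 32]
Compare 39 vs 32: take 32 from right. Merged: [1, 11, 15, 21, 22, 22, 25, 32, 32]
Compare 39 vs 35: take 35 from right. Merged: [1, 11, 15, 21, 22, 22, 25, 32, 32, 35]
Append remaining from left: [39]. Merged: [1, 11, 15, 21, 22, 22, 25, 32, 32, 35, 39]

Final merged array: [1, 11, 15, 21, 22, 22, 25, 32, 32, 35, 39]
Total comparisons: 10

The merged array is [1, 11, 15, 21, 22, 22, 25, 32, 32, 35, 39], requiring 10 comparisons. The merge step runs in O(n) time where n is the total number of elements.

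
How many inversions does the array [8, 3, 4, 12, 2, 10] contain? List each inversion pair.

Finding inversions in [8, 3, 4, 12, 2, 10]:

(0, 1): arr[0]=8 > arr[1]=3
(0, 2): arr[0]=8 > arr[2]=4
(0, 4): arr[0]=8 > arr[4]=2
(1, 4): arr[1]=3 > arr[4]=2
(2, 4): arr[2]=4 > arr[4]=2
(3, 4): arr[3]=12 > arr[4]=2
(3, 5): arr[3]=12 > arr[5]=10

Total inversions: 7

The array has 7 inversion(s): (0,1), (0,2), (0,4), (1,4), (2,4), (3,4), (3,5). Each pair (i,j) satisfies i < j and arr[i] > arr[j].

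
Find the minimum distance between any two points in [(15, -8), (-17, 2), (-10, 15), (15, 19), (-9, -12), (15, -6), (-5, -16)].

Computing all pairwise distances among 7 points:

d((15, -8), (-17, 2)) = 33.5261
d((15, -8), (-10, 15)) = 33.9706
d((15, -8), (15, 19)) = 27.0
d((15, -8), (-9, -12)) = 24.3311
d((15, -8), (15, -6)) = 2.0 <-- minimum
d((15, -8), (-5, -16)) = 21.5407
d((-17, 2), (-10, 15)) = 14.7648
d((-17, 2), (15, 19)) = 36.2353
d((-17, 2), (-9, -12)) = 16.1245
d((-17, 2), (15, -6)) = 32.9848
d((-17, 2), (-5, -16)) = 21.6333
d((-10, 15), (15, 19)) = 25.318
d((-10, 15), (-9, -12)) = 27.0185
d((-10, 15), (15, -6)) = 32.6497
d((-10, 15), (-5, -16)) = 31.4006
d((15, 19), (-9, -12)) = 39.2046
d((15, 19), (15, -6)) = 25.0
d((15, 19), (-5, -16)) = 40.3113
d((-9, -12), (15, -6)) = 24.7386
d((-9, -12), (-5, -16)) = 5.6569
d((15, -6), (-5, -16)) = 22.3607

Closest pair: (15, -8) and (15, -6) with distance 2.0

The closest pair is (15, -8) and (15, -6) with Euclidean distance 2.0. For 7 points, brute-force pairwise comparison is shown above. For large n, the divide-and-conquer algorithm (sort by x, recurse on halves, check the dividing strip) achieves O(n log n).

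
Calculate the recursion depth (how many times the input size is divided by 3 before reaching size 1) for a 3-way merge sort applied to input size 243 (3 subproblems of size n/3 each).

For divide and conquer with division factor 3:

Problem sizes at each level:
Level 0: 243
Level 1: 81
Level 2: 27
Level 3: 9
Level 4: 3
Level 5: 1

The root is level 0 and the size-1 base case is level 5 (the tree spans levels 0 through 5, i.e. 6 levels counting the root), so the depth is the number of divisions: log_3(243) = 5

The recursion tree depth is log_3(243) = 5. At each level, the problem size is divided by 3, so it takes 5 divisions to reduce to a base case of size 1. The algorithm makes 3 recursive calls at each level.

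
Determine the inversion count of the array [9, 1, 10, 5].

Finding inversions in [9, 1, 10, 5]:

(0, 1): arr[0]=9 > arr[1]=1
(0, 3): arr[0]=9 > arr[3]=5
(2, 3): arr[2]=10 > arr[3]=5

Total inversions: 3

The array has 3 inversion(s): (0,1), (0,3), (2,3). Each pair (i,j) satisfies i < j and arr[i] > arr[j].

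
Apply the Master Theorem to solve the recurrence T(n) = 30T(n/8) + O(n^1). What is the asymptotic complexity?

Master Theorem for T(n) = 30T(n/8) + O(n^1):

a = 30, b = 8, c = 1
log_b(a) = log_8(30) = 1.6356

Case 1: c = 1 < log_8(30) = 1.6356
T(n) = O(n^(log_8 30))

For T(n) = 30T(n/8) + O(n^1): log_8(30) = 1.6356. This is Case 1 of the Master Theorem (c < log_b(a), work dominated by leaves), giving O(n^(log_8 30)).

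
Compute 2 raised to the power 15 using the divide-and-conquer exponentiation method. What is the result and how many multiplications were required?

Computing 2^15 by squaring (build up from 2^1; each line after the first costs one multiplication):

2^1 = 2
2^2 = (2^1)^2 = 2^2 = 4
2^3 = 2 * 2^2 = 2 * 4 = 8
2^6 = (2^3)^2 = 8^2 = 64
2^7 = 2 * 2^6 = 2 * 64 = 128
2^14 = (2^7)^2 = 128^2 = 16384
2^15 = 2 * 2^14 = 2 * 16384 = 32768

Result: 32768
Multiplications needed: 6 (6 lines after 2^1)

2^15 = 32768. Using exponentiation by squaring, this requires 6 multiplications. The key idea: if the exponent is even, square the half-power; if odd, multiply by the base once.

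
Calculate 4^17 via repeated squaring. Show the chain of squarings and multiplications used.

Computing 4^17 by squaring (build up from 4^1; each line after the first costs one multiplication):

4^1 = 4
4^2 = (4^1)^2 = 4^2 = 16
4^4 = (4^2)^2 = 16^2 = 256
4^8 = (4^4)^2 = 256^2 = 65536
4^16 = (4^8)^2 = 65536^2 = 4294967296
4^17 = 4 * 4^16 = 4 * 4294967296 = 17179869184

Result: 17179869184
Multiplications needed: 5 (5 lines after 4^1)

4^17 = 17179869184. Using exponentiation by squaring, this requires 5 multiplications. The key idea: if the exponent is even, square the half-power; if odd, multiply by the base once.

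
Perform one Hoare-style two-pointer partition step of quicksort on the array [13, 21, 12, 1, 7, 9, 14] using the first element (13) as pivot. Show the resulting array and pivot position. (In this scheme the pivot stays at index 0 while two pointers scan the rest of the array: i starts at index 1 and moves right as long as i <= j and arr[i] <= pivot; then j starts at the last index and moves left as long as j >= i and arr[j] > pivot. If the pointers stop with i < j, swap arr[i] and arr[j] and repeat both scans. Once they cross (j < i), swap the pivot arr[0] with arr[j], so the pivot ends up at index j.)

Hoare-style two-pointer partition with pivot = 13:

Initial array: [13, 21, 12, 1, 7, 9, 14]

Pointers start at i = 1, j = 6.
i stops at index 1 (arr[1]=21 > 13), j stops at index 5 (arr[5]=9 <= 13): swap arr[1] and arr[5], array becomes [13, 9, 12, 1, 7, 21, 14]
i ends at 5, j ends at 4: the pointers have crossed (j < i), so scanning stops.

Swap pivot arr[0] with arr[4] to place pivot at position 4: [7, 9, 12, 1, 13, 21, 14]
Pivot position: 4

After partitioning with pivot 13, the array becomes [7, 9, 12, 1, 13, 21, 14]. The pivot is placed at index 4. All elements to the left of the pivot are <= 13, and all elements to the right are > 13.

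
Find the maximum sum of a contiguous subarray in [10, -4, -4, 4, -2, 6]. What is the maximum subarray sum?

Using Kadane's algorithm on [10, -4, -4, 4, -2, 6]:

Scanning through the array:
Position 1 (value -4): max_ending_here = 6, max_so_far = 10
Position 2 (value -4): max_ending_here = 2, max_so_far = 10
Position 3 (value 4): max_ending_here = 6, max_so_far = 10
Position 4 (value -2): max_ending_here = 4, max_so_far = 10
Position 5 (value 6): max_ending_here = 10, max_so_far = 10

Maximum subarray: [10]
Maximum sum: 10

The maximum subarray is [10] with sum 10. This subarray runs from index 0 to index 0.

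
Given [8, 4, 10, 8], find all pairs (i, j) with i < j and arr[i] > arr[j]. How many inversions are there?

Finding inversions in [8, 4, 10, 8]:

(0, 1): arr[0]=8 > arr[1]=4
(2, 3): arr[2]=10 > arr[3]=8

Total inversions: 2

The array has 2 inversion(s): (0,1), (2,3). Each pair (i,j) satisfies i < j and arr[i] > arr[j].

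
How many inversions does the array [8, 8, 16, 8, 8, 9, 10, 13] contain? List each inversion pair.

Finding inversions in [8, 8, 16, 8, 8, 9, 10, 13]:

(2, 3): arr[2]=16 > arr[3]=8
(2, 4): arr[2]=16 > arr[4]=8
(2, 5): arr[2]=16 > arr[5]=9
(2, 6): arr[2]=16 > arr[6]=10
(2, 7): arr[2]=16 > arr[7]=13

Total inversions: 5

The array has 5 inversion(s): (2,3), (2,4), (2,5), (2,6), (2,7). Each pair (i,j) satisfies i < j and arr[i] > arr[j].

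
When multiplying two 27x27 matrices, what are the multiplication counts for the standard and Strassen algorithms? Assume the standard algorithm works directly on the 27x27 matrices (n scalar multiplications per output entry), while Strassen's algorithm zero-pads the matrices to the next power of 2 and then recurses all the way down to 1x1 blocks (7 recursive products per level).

Matrix multiplication for 27x27 matrices:

Strassen's algorithm requires power-of-2 dimensions. Pad 27x27 to 32x32 (next power of 2).

Standard algorithm: 27^3 = 19683 multiplications
Strassen's algorithm: 7^(log2(32)) = 7^5 = 16807 multiplications
Savings: 19683 - 16807 = 2876 multiplications

Standard: 19683 multiplications (27^3). Strassen: 16807 multiplications (7^5, after padding to 32x32). Strassen reduces 8 recursive multiplications to 7 at each level.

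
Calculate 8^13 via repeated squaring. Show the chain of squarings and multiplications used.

Computing 8^13 by squaring (build up from 8^1; each line after the first costs one multiplication):

8^1 = 8
8^2 = (8^1)^2 = 8^2 = 64
8^3 = 8 * 8^2 = 8 * 64 = 512
8^6 = (8^3)^2 = 512^2 = 262144
8^12 = (8^6)^2 = 262144^2 = 68719476736
8^13 = 8 * 8^12 = 8 * 68719476736 = 549755813888

Result: 549755813888
Multiplications needed: 5 (5 lines after 8^1)

8^13 = 549755813888. Using exponentiation by squaring, this requires 5 multiplications. The key idea: if the exponent is even, square the half-power; if odd, multiply by the base once.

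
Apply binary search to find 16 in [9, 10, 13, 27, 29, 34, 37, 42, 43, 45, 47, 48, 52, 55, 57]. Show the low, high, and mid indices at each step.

Binary search for 16 in [9, 10, 13, 27, 29, 34, 37, 42, 43, 45, 47, 48, 52, 55, 57]:

lo=0, hi=14, mid=7, arr[mid]=42 -> 42 > 16, search left half
lo=0, hi=6, mid=3, arr[mid]=27 -> 27 > 16, search left half
lo=0, hi=2, mid=1, arr[mid]=10 -> 10 < 16, search right half
lo=2, hi=2, mid=2, arr[mid]=13 -> 13 < 16, search right half
lo=3 > hi=2, target 16 not found

Binary search determines that 16 is not in the array after 4 comparisons. The search space was exhausted without finding the target.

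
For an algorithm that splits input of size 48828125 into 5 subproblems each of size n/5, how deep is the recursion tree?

For divide and conquer with division factor 5:

Problem sizes at each level:
Level 0: 48828125
Level 1: 9765625
Level 2: 1953125
Level 3: 390625
Level 4: 78125
Level 5: 15625
Level 6: 3125
Level 7: 625
Level 8: 125
Level 9: 25
Level 10: 5
Level 11: 1

The root is level 0 and the size-1 base case is level 11 (the tree spans levels 0 through 11, i.e. 12 levels counting the root), so the depth is the number of divisions: log_5(48828125) = 11

The recursion tree depth is log_5(48828125) = 11. At each level, the problem size is divided by 5, so it takes 11 divisions to reduce to a base case of size 1. The algorithm makes 5 recursive calls at each level.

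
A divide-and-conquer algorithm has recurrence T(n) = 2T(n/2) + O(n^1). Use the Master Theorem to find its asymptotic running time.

Master Theorem for T(n) = 2T(n/2) + O(n^1):

a = 2, b = 2, c = 1
log_b(a) = log_2(2) = 1.0000

Case 2: c = 1 = log_2(2) = 1.0000
T(n) = O(n^1 log n) = O(n log n)

For T(n) = 2T(n/2) + O(n^1): log_2(2) = 1.0000. This is Case 2 of the Master Theorem (c = log_b(a), equal work at all levels), giving O(n log n).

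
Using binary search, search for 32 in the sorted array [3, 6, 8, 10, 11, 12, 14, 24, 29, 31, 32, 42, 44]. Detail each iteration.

Binary search for 32 in [3, 6, 8, 10, 11, 12, 14, 24, 29, 31, 32, 42, 44]:

lo=0, hi=12, mid=6, arr[mid]=14 -> 14 < 32, search right half
lo=7, hi=12, mid=9, arr[mid]=31 -> 31 < 32, search right half
lo=10, hi=12, mid=11, arr[mid]=42 -> 42 > 32, search left half
lo=10, hi=10, mid=10, arr[mid]=32 -> Found target at index 10!

Binary search finds 32 at index 10 after 4 comparisons. The search repeatedly halves the search space by comparing with the middle element.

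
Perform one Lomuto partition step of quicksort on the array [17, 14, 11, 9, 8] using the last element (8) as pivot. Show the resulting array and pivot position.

Lomuto partition with pivot = 8:

Initial array: [17, 14, 11, 9, 8]

arr[0]=17 > 8: no swap
arr[1]=14 > 8: no swap
arr[2]=11 > 8: no swap
arr[3]=9 > 8: no swap

Place pivot at position 0: [8, 14, 11, 9, 17]
Pivot position: 0

After partitioning with pivot 8, the array becomes [8, 14, 11, 9, 17]. The pivot is placed at index 0. All elements to the left of the pivot are <= 8, and all elements to the right are > 8.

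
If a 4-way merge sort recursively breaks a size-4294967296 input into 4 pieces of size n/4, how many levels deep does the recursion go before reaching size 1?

For divide and conquer with division factor 4:

Problem sizes at each level:
Level 0: 4294967296
Level 1: 1073741824
Level 2: 268435456
Level 3: 67108864
Level 4: 16777216
Level 5: 4194304
Level 6: 1048576
Level 7: 262144
Level 8: 65536
Level 9: 16384
Level 10: 4096
Level 11: 1024
Level 12: 256
Level 13: 64
Level 14: 16
Level 15: 4
Level 16: 1

The root is level 0 and the size-1 base case is level 16 (the tree spans levels 0 through 16, i.e. 17 levels counting the root), so the depth is the number of divisions: log_4(4294967296) = 16

The recursion tree depth is log_4(4294967296) = 16. At each level, the problem size is divided by 4, so it takes 16 divisions to reduce to a base case of size 1. The algorithm makes 4 recursive calls at each level.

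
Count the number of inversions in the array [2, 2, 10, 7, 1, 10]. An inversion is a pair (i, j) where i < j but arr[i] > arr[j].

Finding inversions in [2, 2, 10, 7, 1, 10]:

(0, 4): arr[0]=2 > arr[4]=1
(1, 4): arr[1]=2 > arr[4]=1
(2, 3): arr[2]=10 > arr[3]=7
(2, 4): arr[2]=10 > arr[4]=1
(3, 4): arr[3]=7 > arr[4]=1

Total inversions: 5

The array has 5 inversion(s): (0,4), (1,4), (2,3), (2,4), (3,4). Each pair (i,j) satisfies i < j and arr[i] > arr[j].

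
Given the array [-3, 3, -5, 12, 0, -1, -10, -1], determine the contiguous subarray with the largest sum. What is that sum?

Using Kadane's algorithm on [-3, 3, -5, 12, 0, -1, -10, -1]:

Scanning through the array:
Position 1 (value 3): max_ending_here = 3, max_so_far = 3
Position 2 (value -5): max_ending_here = -2, max_so_far = 3
Position 3 (value 12): max_ending_here = 12, max_so_far = 12
Position 4 (value 0): max_ending_here = 12, max_so_far = 12
Position 5 (value -1): max_ending_here = 11, max_so_far = 12
Position 6 (value -10): max_ending_here = 1, max_so_far = 12
Position 7 (value -1): max_ending_here = 0, max_so_far = 12

Maximum subarray: [12]
Maximum sum: 12

The maximum subarray is [12] with sum 12. This subarray runs from index 3 to index 3.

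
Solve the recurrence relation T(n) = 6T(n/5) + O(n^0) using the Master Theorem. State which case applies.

Master Theorem for T(n) = 6T(n/5) + O(n^0):

a = 6, b = 5, c = 0
log_b(a) = log_5(6) = 1.1133

Case 1: c = 0 < log_5(6) = 1.1133
T(n) = O(n^(log_5 6))

For T(n) = 6T(n/5) + O(n^0): log_5(6) = 1.1133. This is Case 1 of the Master Theorem (c < log_b(a), work dominated by leaves), giving O(n^(log_5 6)).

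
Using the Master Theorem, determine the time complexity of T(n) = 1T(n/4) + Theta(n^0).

Master Theorem for T(n) = 1T(n/4) + O(n^0):

a = 1, b = 4, c = 0
log_b(a) = log_4(1) = 0.0000

Case 2: c = 0 = log_4(1) = 0.0000
T(n) = O(n^0 log n) = O(log n)

For T(n) = 1T(n/4) + O(n^0): log_4(1) = 0.0000. This is Case 2 of the Master Theorem (c = log_b(a), equal work at all levels), giving O(log n).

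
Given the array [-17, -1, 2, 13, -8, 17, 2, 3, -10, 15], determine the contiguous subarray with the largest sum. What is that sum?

Using Kadane's algorithm on [-17, -1, 2, 13, -8, 17, 2, 3, -10, 15]:

Scanning through the array:
Position 1 (value -1): max_ending_here = -1, max_so_far = -1
Position 2 (value 2): max_ending_here = 2, max_so_far = 2
Position 3 (value 13): max_ending_here = 15, max_so_far = 15
Position 4 (value -8): max_ending_here = 7, max_so_far = 15
Position 5 (value 17): max_ending_here = 24, max_so_far = 24
Position 6 (value 2): max_ending_here = 26, max_so_far = 26
Position 7 (value 3): max_ending_here = 29, max_so_far = 29
Position 8 (value -10): max_ending_here = 19, max_so_far = 29
Position 9 (value 15): max_ending_here = 34, max_so_far = 34

Maximum subarray: [2, 13, -8, 17, 2, 3, -10, 15]
Maximum sum: 34

The maximum subarray is [2, 13, -8, 17, 2, 3, -10, 15] with sum 34. This subarray runs from index 2 to index 9.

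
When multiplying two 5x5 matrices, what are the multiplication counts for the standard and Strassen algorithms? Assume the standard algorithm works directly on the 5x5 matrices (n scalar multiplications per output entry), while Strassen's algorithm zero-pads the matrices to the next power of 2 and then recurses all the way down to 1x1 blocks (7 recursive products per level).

Matrix multiplication for 5x5 matrices:

Strassen's algorithm requires power-of-2 dimensions. Pad 5x5 to 8x8 (next power of 2).

Standard algorithm: 5^3 = 125 multiplications
Strassen's algorithm: 7^(log2(8)) = 7^3 = 343 multiplications
Difference: 125 - 343 = -218 (Strassen uses MORE here due to padding overhead — for small or just-over-power-of-2 n, padding can outweigh the per-level savings)

Standard: 125 multiplications (5^3). Strassen: 343 multiplications (7^3, after padding to 8x8). Strassen reduces 8 recursive multiplications to 7 at each level.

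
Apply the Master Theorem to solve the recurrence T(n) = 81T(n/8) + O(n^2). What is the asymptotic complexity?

Master Theorem for T(n) = 81T(n/8) + O(n^2):

a = 81, b = 8, c = 2
log_b(a) = log_8(81) = 2.1133

Case 1: c = 2 < log_8(81) = 2.1133
T(n) = O(n^(log_8 81))

For T(n) = 81T(n/8) + O(n^2): log_8(81) = 2.1133. This is Case 1 of the Master Theorem (c < log_b(a), work dominated by leaves), giving O(n^(log_8 81)).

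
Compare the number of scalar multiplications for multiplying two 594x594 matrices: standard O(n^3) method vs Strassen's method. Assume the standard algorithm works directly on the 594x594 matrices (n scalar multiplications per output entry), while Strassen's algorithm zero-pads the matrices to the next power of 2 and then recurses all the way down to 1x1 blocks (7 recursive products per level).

Matrix multiplication for 594x594 matrices:

Strassen's algorithm requires power-of-2 dimensions. Pad 594x594 to 1024x1024 (next power of 2).

Standard algorithm: 594^3 = 209584584 multiplications
Strassen's algorithm: 7^(log2(1024)) = 7^10 = 282475249 multiplications
Difference: 209584584 - 282475249 = -72890665 (Strassen uses MORE here due to padding overhead — for small or just-over-power-of-2 n, padding can outweigh the per-level savings)

Standard: 209584584 multiplications (594^3). Strassen: 282475249 multiplications (7^10, after padding to 1024x1024). Strassen reduces 8 recursive multiplications to 7 at each level.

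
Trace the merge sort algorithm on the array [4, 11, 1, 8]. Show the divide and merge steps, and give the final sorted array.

Merge sort trace:

Split: [4, 11, 1, 8] -> [4, 11] and [1, 8]
  Split: [4, 11] -> [4] and [11]
  Merge: [4] + [11] -> [4, 11]
  Split: [1, 8] -> [1] and [8]
  Merge: [1] + [8] -> [1, 8]
Merge: [4, 11] + [1, 8] -> [1, 4, 8, 11]

Final sorted array: [1, 4, 8, 11]

The merge sort proceeds by recursively splitting the array and merging sorted halves.
After all merges, the sorted array is [1, 4, 8, 11].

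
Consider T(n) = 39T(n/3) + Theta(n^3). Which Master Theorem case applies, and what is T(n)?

Master Theorem for T(n) = 39T(n/3) + O(n^3):

a = 39, b = 3, c = 3
log_b(a) = log_3(39) = 3.3347

Case 1: c = 3 < log_3(39) = 3.3347
T(n) = O(n^(log_3 39))

For T(n) = 39T(n/3) + O(n^3): log_3(39) = 3.3347. This is Case 1 of the Master Theorem (c < log_b(a), work dominated by leaves), giving O(n^(log_3 39)).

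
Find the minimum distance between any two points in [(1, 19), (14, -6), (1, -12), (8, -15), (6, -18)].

Computing all pairwise distances among 5 points:

d((1, 19), (14, -6)) = 28.178
d((1, 19), (1, -12)) = 31.0
d((1, 19), (8, -15)) = 34.7131
d((1, 19), (6, -18)) = 37.3363
d((14, -6), (1, -12)) = 14.3178
d((14, -6), (8, -15)) = 10.8167
d((14, -6), (6, -18)) = 14.4222
d((1, -12), (8, -15)) = 7.6158
d((1, -12), (6, -18)) = 7.8102
d((8, -15), (6, -18)) = 3.6056 <-- minimum

Closest pair: (8, -15) and (6, -18) with distance 3.6056

The closest pair is (8, -15) and (6, -18) with Euclidean distance 3.6056. For 5 points, brute-force pairwise comparison is shown above. For large n, the divide-and-conquer algorithm (sort by x, recurse on halves, check the dividing strip) achieves O(n log n).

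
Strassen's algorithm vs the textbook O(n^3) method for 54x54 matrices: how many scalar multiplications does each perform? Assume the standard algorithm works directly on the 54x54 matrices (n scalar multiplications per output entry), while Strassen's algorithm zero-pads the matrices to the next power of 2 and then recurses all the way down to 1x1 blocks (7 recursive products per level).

Matrix multiplication for 54x54 matrices:

Strassen's algorithm requires power-of-2 dimensions. Pad 54x54 to 64x64 (next power of 2).

Standard algorithm: 54^3 = 157464 multiplications
Strassen's algorithm: 7^(log2(64)) = 7^6 = 117649 multiplications
Savings: 157464 - 117649 = 39815 multiplications

Standard: 157464 multiplications (54^3). Strassen: 117649 multiplications (7^6, after padding to 64x64). Strassen reduces 8 recursive multiplications to 7 at each level.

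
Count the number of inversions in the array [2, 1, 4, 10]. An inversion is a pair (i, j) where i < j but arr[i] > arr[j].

Finding inversions in [2, 1, 4, 10]:

(0, 1): arr[0]=2 > arr[1]=1

Total inversions: 1

The array has 1 inversion(s): (0,1). Each pair (i,j) satisfies i < j and arr[i] > arr[j].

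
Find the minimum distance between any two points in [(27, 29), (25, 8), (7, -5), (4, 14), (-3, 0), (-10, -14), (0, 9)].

Computing all pairwise distances among 7 points:

d((27, 29), (25, 8)) = 21.095
d((27, 29), (7, -5)) = 39.4462
d((27, 29), (4, 14)) = 27.4591
d((27, 29), (-3, 0)) = 41.7253
d((27, 29), (-10, -14)) = 56.7274
d((27, 29), (0, 9)) = 33.6006
d((25, 8), (7, -5)) = 22.2036
d((25, 8), (4, 14)) = 21.8403
d((25, 8), (-3, 0)) = 29.1204
d((25, 8), (-10, -14)) = 41.3401
d((25, 8), (0, 9)) = 25.02
d((7, -5), (4, 14)) = 19.2354
d((7, -5), (-3, 0)) = 11.1803
d((7, -5), (-10, -14)) = 19.2354
d((7, -5), (0, 9)) = 15.6525
d((4, 14), (-3, 0)) = 15.6525
d((4, 14), (-10, -14)) = 31.305
d((4, 14), (0, 9)) = 6.4031 <-- minimum
d((-3, 0), (-10, -14)) = 15.6525
d((-3, 0), (0, 9)) = 9.4868
d((-10, -14), (0, 9)) = 25.0799

Closest pair: (4, 14) and (0, 9) with distance 6.4031

The closest pair is (4, 14) and (0, 9) with Euclidean distance 6.4031. For 7 points, brute-force pairwise comparison is shown above. For large n, the divide-and-conquer algorithm (sort by x, recurse on halves, check the dividing strip) achieves O(n log n).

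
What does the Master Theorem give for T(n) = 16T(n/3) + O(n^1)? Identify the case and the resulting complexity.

Master Theorem for T(n) = 16T(n/3) + O(n^1):

a = 16, b = 3, c = 1
log_b(a) = log_3(16) = 2.5237

Case 1: c = 1 < log_3(16) = 2.5237
T(n) = O(n^(log_3 16))

For T(n) = 16T(n/3) + O(n^1): log_3(16) = 2.5237. This is Case 1 of the Master Theorem (c < log_b(a), work dominated by leaves), giving O(n^(log_3 16)).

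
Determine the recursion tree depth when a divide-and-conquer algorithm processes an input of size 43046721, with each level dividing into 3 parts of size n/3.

For divide and conquer with division factor 3:

Problem sizes at each level:
Level 0: 43046721
Level 1: 14348907
Level 2: 4782969
Level 3: 1594323
Level 4: 531441
Level 5: 177147
Level 6: 59049
Level 7: 19683
Level 8: 6561
Level 9: 2187
Level 10: 729
Level 11: 243
Level 12: 81
Level 13: 27
Level 14: 9
Level 15: 3
Level 16: 1

The root is level 0 and the size-1 base case is level 16 (the tree spans levels 0 through 16, i.e. 17 levels counting the root), so the depth is the number of divisions: log_3(43046721) = 16

The recursion tree depth is log_3(43046721) = 16. At each level, the problem size is divided by 3, so it takes 16 divisions to reduce to a base case of size 1. The algorithm makes 3 recursive calls at each level.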